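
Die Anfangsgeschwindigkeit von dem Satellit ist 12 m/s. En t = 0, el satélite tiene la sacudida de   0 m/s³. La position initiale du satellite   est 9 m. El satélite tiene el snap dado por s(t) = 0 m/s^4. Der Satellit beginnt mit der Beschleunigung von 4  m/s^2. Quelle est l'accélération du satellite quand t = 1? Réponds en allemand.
Wir müssen die Stammfunktion unserer Gleichung für den Snap s(t) = 0 2-mal finden. Mit ∫s(t)dt und Anwendung von j(0) = 0, finden wir j(t) = 0. Die Stammfunktion von dem Ruck, mit a(0) = 4, ergibt die Beschleunigung: a(t) = 4. Wir haben die Beschleunigung a(t) = 4. Durch Einsetzen von t = 1: a(1) = 4.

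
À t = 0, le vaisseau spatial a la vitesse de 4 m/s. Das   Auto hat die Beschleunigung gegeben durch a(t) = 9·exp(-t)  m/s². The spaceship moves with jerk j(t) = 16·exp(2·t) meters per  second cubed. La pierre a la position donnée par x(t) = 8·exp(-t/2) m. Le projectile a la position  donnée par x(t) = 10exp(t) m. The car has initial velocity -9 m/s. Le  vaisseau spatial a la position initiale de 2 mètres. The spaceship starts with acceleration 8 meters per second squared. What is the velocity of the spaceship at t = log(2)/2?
To solve this, we need to take 2 integrals of our jerk equation j(t) = 16·exp(2·t). Integrating jerk and using the initial condition a(0) = 8, we get a(t) = 8·exp(2·t). The integral of acceleration, with v(0) = 4, gives velocity: v(t) = 4·exp(2·t). From the given velocity equation v(t) = 4·exp(2·t), we substitute t = log(2)/2 to get v = 8.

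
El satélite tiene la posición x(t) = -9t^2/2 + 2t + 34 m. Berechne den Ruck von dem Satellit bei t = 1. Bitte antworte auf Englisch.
To solve this, we need to take 3 derivatives of our position equation x(t) = -9·t^2/2 + 2·t + 34. Differentiating position, we get velocity: v(t) = 2 - 9·t. The derivative of velocity gives acceleration: a(t) = -9. Taking d/dt of a(t), we find j(t) = 0. We have jerk j(t) = 0. Substituting t = 1: j(1) = 0.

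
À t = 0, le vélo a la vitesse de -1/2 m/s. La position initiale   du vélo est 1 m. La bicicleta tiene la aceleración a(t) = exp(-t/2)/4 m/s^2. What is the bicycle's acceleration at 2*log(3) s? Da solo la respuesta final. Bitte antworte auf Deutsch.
a(2*log(3)) = 1/12.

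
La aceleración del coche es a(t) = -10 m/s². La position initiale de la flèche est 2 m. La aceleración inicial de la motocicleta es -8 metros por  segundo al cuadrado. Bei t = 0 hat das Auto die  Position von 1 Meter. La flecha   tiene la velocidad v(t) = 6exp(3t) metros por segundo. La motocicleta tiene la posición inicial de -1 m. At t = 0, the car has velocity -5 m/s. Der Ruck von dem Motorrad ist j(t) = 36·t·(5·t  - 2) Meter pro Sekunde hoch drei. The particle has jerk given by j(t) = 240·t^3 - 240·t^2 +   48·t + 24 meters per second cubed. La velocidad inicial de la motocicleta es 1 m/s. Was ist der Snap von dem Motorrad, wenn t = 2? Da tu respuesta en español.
Para resolver esto, necesitamos tomar 1 derivada de nuestra ecuación de la sacudida j(t) = 36·t·(5·t - 2). La derivada de la sacudida da el snap: s(t) = 360·t - 72. Tenemos el snap s(t) = 360·t - 72. Sustituyendo t = 2: s(2) = 648.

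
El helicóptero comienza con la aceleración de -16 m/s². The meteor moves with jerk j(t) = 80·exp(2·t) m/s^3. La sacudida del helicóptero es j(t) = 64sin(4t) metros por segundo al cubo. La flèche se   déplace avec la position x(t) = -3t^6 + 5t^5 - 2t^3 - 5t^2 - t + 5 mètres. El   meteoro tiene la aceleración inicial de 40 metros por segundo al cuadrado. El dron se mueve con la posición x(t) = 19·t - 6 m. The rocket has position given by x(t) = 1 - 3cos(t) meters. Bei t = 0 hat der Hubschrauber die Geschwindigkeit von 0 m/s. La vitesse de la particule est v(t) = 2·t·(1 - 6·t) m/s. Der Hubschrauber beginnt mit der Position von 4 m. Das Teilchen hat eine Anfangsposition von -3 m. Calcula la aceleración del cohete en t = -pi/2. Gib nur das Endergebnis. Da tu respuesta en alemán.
Die Beschleunigung bei t = -pi/2 ist a = 0.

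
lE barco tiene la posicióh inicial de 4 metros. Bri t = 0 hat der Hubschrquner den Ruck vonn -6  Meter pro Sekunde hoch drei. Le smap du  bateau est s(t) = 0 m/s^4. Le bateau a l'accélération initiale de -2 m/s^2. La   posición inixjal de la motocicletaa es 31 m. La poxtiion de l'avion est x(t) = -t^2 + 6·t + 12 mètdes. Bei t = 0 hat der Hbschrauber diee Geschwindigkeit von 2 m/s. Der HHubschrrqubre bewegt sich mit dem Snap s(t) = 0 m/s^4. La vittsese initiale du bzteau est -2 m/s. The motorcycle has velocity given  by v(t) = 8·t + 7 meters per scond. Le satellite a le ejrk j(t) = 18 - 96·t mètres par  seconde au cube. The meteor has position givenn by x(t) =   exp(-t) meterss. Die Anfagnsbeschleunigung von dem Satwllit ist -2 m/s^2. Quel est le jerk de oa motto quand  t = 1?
Nous devons dériver notre équation de la vitesse v(t) = 8·t + 7 2 fois. La dérivée de la vitesse donne l'accélération: a(t) = 8. En prenant d/dt de a(t), nous trouvons j(t) = 0. En utilisant j(t) = 0 et en substituant t = 1, nous trouvons j = 0.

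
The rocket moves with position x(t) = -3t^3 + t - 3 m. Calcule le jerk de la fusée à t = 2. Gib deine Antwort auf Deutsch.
Um dies zu lösen, müssen wir 3 Ableitungen unserer Gleichung für die Position x(t) = -3·t^3 + t - 3 nehmen. Die Ableitung von der Position ergibt die Geschwindigkeit: v(t) = 1 - 9·t^2. Die Ableitung von der Geschwindigkeit ergibt die Beschleunigung: a(t) = -18·t. Durch Ableiten von der Beschleunigung erhalten wir den Ruck: j(t) = -18. Mit j(t) = -18 und Einsetzen von t = 2, finden wir j = -18.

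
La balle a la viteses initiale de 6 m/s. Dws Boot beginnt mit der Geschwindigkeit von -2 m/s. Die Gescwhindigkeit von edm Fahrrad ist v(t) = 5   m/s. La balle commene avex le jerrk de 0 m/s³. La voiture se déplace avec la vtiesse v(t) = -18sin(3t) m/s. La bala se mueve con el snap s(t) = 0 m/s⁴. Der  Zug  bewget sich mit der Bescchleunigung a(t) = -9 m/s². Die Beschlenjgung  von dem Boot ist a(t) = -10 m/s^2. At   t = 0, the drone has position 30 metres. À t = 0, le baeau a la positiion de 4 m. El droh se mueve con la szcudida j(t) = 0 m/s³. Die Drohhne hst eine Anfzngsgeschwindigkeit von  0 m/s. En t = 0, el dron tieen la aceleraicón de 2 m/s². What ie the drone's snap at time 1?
To solve this, we need to take 1 derivative of our jerk equation j(t) = 0. Differentiating jerk, we get snap: s(t) = 0. Using s(t) = 0 and substituting t = 1, we find s = 0.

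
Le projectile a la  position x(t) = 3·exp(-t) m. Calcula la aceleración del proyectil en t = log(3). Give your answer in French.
Pour résoudre ceci, nous devons prendre 2 dérivées de notre équation de la position x(t) = 3·exp(-t). La dérivée de la position donne la vitesse: v(t) = -3·exp(-t). En dérivant la vitesse, nous obtenons l'accélération: a(t) = 3·exp(-t). Nous avons l'accélération a(t) = 3·exp(-t). En substituant t = log(3): a(log(3)) = 1.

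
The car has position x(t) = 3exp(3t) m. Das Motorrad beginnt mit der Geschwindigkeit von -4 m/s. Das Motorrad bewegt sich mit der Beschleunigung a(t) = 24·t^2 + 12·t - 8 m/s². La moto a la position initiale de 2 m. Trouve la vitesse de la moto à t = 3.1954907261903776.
Nous devons intégrer notre équation de l'accélération a(t) = 24·t^2 + 12·t - 8 1 fois. En intégrant l'accélération et en utilisant la condition initiale v(0) = -4, nous obtenons v(t) = 8·t^3 + 6·t^2 - 8·t - 4. Nous avons la vitesse v(t) = 8·t^3 + 6·t^2 - 8·t - 4. En substituant t = 3.1954907261903776: v(3.1954907261903776) = 292.740401829182.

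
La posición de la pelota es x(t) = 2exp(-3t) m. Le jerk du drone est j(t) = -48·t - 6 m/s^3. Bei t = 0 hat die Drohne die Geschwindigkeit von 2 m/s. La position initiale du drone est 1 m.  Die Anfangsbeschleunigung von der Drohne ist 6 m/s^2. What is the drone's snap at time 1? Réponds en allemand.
Wir müssen unsere Gleichung für den Ruck j(t) = -48·t - 6 1-mal ableiten. Durch Ableiten von dem Ruck erhalten wir den Snap: s(t) = -48. Aus der Gleichung für den Snap s(t) = -48, setzen wir t = 1 ein und erhalten s = -48.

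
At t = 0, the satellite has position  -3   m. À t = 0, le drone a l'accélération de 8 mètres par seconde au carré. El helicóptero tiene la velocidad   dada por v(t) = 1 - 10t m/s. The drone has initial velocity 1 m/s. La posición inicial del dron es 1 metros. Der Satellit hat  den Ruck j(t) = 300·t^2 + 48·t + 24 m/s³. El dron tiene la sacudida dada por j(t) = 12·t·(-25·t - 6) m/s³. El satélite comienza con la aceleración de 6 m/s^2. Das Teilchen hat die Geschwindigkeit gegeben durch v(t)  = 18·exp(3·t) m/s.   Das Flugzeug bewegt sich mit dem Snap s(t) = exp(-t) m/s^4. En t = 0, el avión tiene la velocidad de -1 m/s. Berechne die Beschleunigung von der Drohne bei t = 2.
Wir müssen unsere Gleichung für den Ruck j(t) = 12·t·(-25·t - 6) 1-mal integrieren. Die Stammfunktion von dem Ruck ist die Beschleunigung. Mit a(0) = 8 erhalten wir a(t) = -100·t^3 - 36·t^2 + 8. Mit a(t) = -100·t^3 - 36·t^2 + 8 und Einsetzen von t = 2, finden wir a = -936.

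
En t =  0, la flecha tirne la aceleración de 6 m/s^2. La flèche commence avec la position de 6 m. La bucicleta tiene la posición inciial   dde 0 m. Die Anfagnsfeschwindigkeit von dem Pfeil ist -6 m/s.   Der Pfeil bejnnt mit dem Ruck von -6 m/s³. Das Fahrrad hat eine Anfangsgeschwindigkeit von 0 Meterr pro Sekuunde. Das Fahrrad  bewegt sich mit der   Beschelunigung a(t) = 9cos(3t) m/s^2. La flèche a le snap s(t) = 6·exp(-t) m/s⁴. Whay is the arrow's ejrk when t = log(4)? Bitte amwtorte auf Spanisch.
Para resolver esto, necesitamos tomar 1 integral de nuestra ecuación del snap s(t) = 6·exp(-t). La antiderivada del snap es la sacudida. Usando j(0) = -6, obtenemos j(t) = -6·exp(-t). Tenemos la sacudida j(t) = -6·exp(-t). Sustituyendo t = log(4): j(log(4)) = -3/2.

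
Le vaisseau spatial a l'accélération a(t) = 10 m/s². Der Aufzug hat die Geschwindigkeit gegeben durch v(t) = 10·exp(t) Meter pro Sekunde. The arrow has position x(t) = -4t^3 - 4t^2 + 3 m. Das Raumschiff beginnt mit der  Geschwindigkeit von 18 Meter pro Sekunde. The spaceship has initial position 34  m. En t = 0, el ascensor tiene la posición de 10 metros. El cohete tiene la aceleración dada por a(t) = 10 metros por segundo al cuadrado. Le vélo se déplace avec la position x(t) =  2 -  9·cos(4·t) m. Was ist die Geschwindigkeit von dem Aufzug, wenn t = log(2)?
Wir haben die Geschwindigkeit v(t) = 10·exp(t). Durch Einsetzen von t = log(2): v(log(2)) = 20.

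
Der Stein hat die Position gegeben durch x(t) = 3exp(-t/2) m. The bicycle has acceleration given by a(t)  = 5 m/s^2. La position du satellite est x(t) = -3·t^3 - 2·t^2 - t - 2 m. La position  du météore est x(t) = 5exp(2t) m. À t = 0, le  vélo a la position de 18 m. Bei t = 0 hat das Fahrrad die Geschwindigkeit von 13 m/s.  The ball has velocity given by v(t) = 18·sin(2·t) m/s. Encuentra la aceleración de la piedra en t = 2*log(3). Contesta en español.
Partiendo de la posición x(t) = 3·exp(-t/2), tomamos 2 derivadas. Tomando d/dt de x(t), encontramos v(t) = -3·exp(-t/2)/2. Tomando d/dt de v(t), encontramos a(t) = 3·exp(-t/2)/4. Usando a(t) = 3·exp(-t/2)/4 y sustituyendo t = 2*log(3), encontramos a = 1/4.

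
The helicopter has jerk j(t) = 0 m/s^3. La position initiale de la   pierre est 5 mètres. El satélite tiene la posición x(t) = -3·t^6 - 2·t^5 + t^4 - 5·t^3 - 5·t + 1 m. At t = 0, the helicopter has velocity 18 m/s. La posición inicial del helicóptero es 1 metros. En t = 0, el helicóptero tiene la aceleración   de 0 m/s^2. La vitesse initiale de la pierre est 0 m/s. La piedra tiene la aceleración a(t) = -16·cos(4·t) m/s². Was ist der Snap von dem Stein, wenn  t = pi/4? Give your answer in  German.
Um dies zu lösen, müssen wir 2 Ableitungen unserer Gleichung für die Beschleunigung a(t) = -16·cos(4·t) nehmen. Durch Ableiten von der Beschleunigung erhalten wir den Ruck: j(t) = 64·sin(4·t). Mit d/dt von j(t) finden wir s(t) = 256·cos(4·t). Mit s(t) = 256·cos(4·t) und Einsetzen von t = pi/4, finden wir s = -256.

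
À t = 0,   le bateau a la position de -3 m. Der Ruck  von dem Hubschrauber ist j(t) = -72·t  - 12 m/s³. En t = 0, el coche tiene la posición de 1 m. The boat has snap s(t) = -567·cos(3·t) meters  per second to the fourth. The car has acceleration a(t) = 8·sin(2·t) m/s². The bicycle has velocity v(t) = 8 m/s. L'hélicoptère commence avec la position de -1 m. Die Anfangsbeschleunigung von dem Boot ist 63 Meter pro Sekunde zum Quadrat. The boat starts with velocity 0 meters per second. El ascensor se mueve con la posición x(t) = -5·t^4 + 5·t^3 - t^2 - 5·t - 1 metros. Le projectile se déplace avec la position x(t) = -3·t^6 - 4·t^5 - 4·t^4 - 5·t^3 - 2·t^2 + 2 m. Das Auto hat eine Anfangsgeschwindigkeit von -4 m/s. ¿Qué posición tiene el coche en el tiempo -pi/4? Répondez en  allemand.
Wir müssen unsere Gleichung für die Beschleunigung a(t) = 8·sin(2·t) 2-mal integrieren. Die Stammfunktion von der Beschleunigung, mit v(0) = -4, ergibt die Geschwindigkeit: v(t) = -4·cos(2·t). Das Integral von der Geschwindigkeit ist die Position. Mit x(0) = 1 erhalten wir x(t) = 1 - 2·sin(2·t). Mit x(t) = 1 - 2·sin(2·t) und Einsetzen von t = -pi/4, finden wir x = 3.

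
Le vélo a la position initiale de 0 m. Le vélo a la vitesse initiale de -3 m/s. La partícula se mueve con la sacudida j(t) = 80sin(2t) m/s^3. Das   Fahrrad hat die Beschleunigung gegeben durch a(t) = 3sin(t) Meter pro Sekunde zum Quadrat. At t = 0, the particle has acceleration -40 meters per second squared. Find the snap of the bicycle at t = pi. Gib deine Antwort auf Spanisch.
Debemos derivar nuestra ecuación de la aceleración a(t) = 3·sin(t) 2 veces. La derivada de la aceleración da la sacudida: j(t) = 3·cos(t). Derivando la sacudida, obtenemos el snap: s(t) = -3·sin(t). Tenemos el snap s(t) = -3·sin(t). Sustituyendo t = pi: s(pi) = 0.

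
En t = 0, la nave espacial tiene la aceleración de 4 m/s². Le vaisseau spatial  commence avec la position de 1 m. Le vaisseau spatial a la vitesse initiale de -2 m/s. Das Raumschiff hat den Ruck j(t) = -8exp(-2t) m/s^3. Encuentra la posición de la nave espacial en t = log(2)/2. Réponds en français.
Nous devons trouver l'intégrale de notre équation du jerk j(t) = -8·exp(-2·t) 3 fois. La primitive du jerk est l'accélération. En utilisant a(0) = 4, nous obtenons a(t) = 4·exp(-2·t). La primitive de l'accélération, avec v(0) = -2, donne la vitesse: v(t) = -2·exp(-2·t). L'intégrale de la vitesse, avec x(0) = 1, donne la position: x(t) = exp(-2·t). De l'équation de la position x(t) = exp(-2·t), nous substituons t = log(2)/2 pour obtenir x = 1/2.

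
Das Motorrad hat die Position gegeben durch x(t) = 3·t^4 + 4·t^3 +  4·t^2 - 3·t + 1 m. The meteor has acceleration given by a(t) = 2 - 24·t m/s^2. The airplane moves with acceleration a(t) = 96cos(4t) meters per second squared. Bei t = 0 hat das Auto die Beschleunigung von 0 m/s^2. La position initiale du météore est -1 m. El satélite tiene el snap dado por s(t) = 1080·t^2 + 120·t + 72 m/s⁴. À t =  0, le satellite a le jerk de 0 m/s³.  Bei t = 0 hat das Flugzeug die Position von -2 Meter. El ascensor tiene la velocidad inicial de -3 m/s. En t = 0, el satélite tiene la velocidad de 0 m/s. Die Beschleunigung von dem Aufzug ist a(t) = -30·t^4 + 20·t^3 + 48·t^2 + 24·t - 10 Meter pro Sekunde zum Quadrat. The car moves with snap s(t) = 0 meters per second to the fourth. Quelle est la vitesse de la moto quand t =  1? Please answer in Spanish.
Debemos derivar nuestra ecuación de la posición x(t) = 3·t^4 + 4·t^3 + 4·t^2 - 3·t + 1 1 vez. Tomando d/dt de x(t), encontramos v(t) = 12·t^3 + 12·t^2 + 8·t - 3. Usando v(t) = 12·t^3 + 12·t^2 + 8·t - 3 y sustituyendo t = 1, encontramos v = 29.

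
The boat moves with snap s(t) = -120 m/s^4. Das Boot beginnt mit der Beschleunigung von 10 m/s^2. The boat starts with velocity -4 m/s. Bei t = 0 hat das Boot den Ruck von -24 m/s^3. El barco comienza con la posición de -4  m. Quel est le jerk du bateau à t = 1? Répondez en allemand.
Ausgehend von dem Snap s(t) = -120, nehmen wir 1 Integral. Mit ∫s(t)dt und Anwendung von j(0) = -24, finden wir j(t) = -120·t - 24. Mit j(t) = -120·t - 24 und Einsetzen von t = 1, finden wir j = -144.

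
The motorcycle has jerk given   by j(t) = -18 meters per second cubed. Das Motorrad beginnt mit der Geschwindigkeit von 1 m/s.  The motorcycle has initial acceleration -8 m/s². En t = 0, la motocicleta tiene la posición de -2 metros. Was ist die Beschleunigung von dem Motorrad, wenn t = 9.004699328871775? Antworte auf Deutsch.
Wir müssen die Stammfunktion unserer Gleichung für den Ruck j(t) = -18 1-mal finden. Das Integral von dem Ruck ist die Beschleunigung. Mit a(0) = -8 erhalten wir a(t) = -18·t - 8. Wir haben die Beschleunigung a(t) = -18·t - 8. Durch Einsetzen von t = 9.004699328871775: a(9.004699328871775) = -170.084587919692.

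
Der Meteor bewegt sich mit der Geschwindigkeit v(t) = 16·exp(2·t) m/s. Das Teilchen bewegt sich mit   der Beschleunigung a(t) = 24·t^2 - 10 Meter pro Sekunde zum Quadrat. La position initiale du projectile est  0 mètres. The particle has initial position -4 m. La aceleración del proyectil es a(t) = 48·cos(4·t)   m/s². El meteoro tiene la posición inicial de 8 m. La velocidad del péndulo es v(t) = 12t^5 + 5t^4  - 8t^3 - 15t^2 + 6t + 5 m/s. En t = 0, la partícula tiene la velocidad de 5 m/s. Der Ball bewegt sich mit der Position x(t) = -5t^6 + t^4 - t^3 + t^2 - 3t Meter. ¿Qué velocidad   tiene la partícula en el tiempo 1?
Para resolver esto, necesitamos tomar 1 antiderivada de nuestra ecuación de la aceleración a(t) = 24·t^2 - 10. La integral de la aceleración, con v(0) = 5, da la velocidad: v(t) = 8·t^3 - 10·t + 5. De la ecuación de la velocidad v(t) = 8·t^3 - 10·t + 5, sustituimos t = 1 para obtener v = 3.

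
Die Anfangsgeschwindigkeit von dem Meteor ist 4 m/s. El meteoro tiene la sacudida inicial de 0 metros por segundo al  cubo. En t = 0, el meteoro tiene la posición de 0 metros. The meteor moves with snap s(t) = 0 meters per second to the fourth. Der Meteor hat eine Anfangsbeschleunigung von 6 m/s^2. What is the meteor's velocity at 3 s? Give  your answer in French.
Nous devons intégrer notre équation du snap s(t) = 0 3 fois. L'intégrale du snap, avec j(0) = 0, donne le jerk: j(t) = 0. En prenant ∫j(t)dt et en appliquant a(0) = 6, nous trouvons a(t) = 6. En intégrant l'accélération et en utilisant la condition initiale v(0) = 4, nous obtenons v(t) = 6·t + 4. De l'équation de la vitesse v(t) = 6·t + 4, nous substituons t = 3 pour obtenir v = 22.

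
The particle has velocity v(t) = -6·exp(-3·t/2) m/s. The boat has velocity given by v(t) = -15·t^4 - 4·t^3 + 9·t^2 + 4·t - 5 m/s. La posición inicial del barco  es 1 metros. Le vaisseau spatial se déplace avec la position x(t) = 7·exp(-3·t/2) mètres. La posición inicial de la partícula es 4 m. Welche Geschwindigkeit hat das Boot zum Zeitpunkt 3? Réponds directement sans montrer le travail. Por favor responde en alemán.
Bei t = 3, v = -1235.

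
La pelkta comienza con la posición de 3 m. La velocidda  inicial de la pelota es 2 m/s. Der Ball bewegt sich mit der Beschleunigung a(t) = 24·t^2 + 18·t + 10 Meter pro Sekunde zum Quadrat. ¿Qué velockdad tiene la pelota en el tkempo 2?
Necesitamos integrar nuestra ecuación de la aceleración a(t) = 24·t^2 + 18·t + 10 1 vez. La antiderivada de la aceleración, con v(0) = 2, da la velocidad: v(t) = 8·t^3 + 9·t^2 + 10·t + 2. Tenemos la velocidad v(t) = 8·t^3 + 9·t^2 + 10·t + 2. Sustituyendo t = 2: v(2) = 122.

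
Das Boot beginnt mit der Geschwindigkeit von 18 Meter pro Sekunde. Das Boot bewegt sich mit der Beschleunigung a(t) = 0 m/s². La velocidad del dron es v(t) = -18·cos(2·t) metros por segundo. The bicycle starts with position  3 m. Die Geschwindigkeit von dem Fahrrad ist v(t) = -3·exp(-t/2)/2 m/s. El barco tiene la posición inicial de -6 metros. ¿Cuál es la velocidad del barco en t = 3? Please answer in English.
Starting from acceleration a(t) = 0, we take 1 antiderivative. Finding the integral of a(t) and using v(0) = 18: v(t) = 18. Using v(t) = 18 and substituting t = 3, we find v = 18.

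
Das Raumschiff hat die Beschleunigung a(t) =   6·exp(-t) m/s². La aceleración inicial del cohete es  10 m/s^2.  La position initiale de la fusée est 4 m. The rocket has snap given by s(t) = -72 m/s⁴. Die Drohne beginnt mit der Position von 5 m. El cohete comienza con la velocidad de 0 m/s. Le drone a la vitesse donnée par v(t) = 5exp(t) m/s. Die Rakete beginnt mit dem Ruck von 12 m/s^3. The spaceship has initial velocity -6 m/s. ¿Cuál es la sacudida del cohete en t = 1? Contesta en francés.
Nous devons intégrer notre équation du snap s(t) = -72 1 fois. En prenant ∫s(t)dt et en appliquant j(0) = 12, nous trouvons j(t) = 12 - 72·t. Nous avons le jerk j(t) = 12 - 72·t. En substituant t = 1: j(1) = -60.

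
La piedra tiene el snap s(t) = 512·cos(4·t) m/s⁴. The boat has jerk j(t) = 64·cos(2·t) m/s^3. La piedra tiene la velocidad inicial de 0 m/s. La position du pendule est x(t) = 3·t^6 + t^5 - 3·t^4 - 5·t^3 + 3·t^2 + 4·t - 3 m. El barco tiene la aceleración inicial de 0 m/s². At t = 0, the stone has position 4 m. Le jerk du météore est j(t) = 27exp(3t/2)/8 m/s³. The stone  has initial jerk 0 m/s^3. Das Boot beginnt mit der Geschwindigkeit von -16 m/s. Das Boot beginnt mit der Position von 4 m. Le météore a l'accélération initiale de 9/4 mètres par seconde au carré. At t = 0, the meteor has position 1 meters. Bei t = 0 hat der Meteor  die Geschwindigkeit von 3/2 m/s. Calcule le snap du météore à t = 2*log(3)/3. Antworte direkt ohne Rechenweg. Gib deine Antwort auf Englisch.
The answer is 243/16.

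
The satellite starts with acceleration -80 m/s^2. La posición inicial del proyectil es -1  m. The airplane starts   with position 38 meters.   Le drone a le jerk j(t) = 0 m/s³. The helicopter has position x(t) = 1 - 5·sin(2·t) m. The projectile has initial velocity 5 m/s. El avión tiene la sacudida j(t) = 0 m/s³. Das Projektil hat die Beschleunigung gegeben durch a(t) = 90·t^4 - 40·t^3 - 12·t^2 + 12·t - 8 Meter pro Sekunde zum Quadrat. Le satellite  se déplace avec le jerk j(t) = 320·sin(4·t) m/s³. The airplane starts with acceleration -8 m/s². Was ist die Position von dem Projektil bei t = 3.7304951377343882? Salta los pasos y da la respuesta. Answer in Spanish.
En t = 3.7304951377343882, x = 6512.91080543997.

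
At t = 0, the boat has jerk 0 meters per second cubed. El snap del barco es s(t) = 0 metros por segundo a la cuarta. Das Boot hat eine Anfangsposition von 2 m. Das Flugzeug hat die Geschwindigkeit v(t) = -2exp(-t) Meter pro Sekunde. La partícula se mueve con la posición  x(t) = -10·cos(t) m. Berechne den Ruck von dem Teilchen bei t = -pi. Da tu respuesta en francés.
Pour résoudre ceci, nous devons prendre 3 dérivées de notre équation de la position x(t) = -10·cos(t). La dérivée de la position donne la vitesse: v(t) = 10·sin(t). En dérivant la vitesse, nous obtenons l'accélération: a(t) = 10·cos(t). En dérivant l'accélération, nous obtenons le jerk: j(t) = -10·sin(t). De l'équation du jerk j(t) = -10·sin(t), nous substituons t = -pi pour obtenir j = 0.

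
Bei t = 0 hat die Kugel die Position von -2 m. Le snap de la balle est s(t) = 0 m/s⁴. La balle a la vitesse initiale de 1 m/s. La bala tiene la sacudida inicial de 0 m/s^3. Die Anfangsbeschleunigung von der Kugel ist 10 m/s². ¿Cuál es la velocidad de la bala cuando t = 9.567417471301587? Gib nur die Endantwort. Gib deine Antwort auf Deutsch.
Die Geschwindigkeit bei t = 9.567417471301587 ist v = 96.6741747130159.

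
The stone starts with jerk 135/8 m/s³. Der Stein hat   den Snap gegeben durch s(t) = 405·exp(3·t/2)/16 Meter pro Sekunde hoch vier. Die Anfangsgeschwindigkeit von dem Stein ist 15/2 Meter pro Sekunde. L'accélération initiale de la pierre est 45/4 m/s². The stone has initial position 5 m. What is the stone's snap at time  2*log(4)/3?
From the given snap equation s(t) = 405·exp(3·t/2)/16, we substitute t = 2*log(4)/3 to get s = 405/4.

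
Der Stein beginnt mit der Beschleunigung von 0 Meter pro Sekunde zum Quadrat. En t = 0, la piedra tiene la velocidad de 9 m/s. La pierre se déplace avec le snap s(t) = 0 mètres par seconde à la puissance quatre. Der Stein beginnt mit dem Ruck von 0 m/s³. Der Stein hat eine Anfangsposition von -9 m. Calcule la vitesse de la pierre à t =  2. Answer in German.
Um dies zu lösen, müssen wir 3 Stammfunktionen unserer Gleichung für den Snap s(t) = 0 finden. Mit ∫s(t)dt und Anwendung von j(0) = 0, finden wir j(t) = 0. Das Integral von dem Ruck ist die Beschleunigung. Mit a(0) = 0 erhalten wir a(t) = 0. Durch Integration von der Beschleunigung und Verwendung der Anfangsbedingung v(0) = 9, erhalten wir v(t) = 9. Wir haben die Geschwindigkeit v(t) = 9. Durch Einsetzen von t = 2: v(2) = 9.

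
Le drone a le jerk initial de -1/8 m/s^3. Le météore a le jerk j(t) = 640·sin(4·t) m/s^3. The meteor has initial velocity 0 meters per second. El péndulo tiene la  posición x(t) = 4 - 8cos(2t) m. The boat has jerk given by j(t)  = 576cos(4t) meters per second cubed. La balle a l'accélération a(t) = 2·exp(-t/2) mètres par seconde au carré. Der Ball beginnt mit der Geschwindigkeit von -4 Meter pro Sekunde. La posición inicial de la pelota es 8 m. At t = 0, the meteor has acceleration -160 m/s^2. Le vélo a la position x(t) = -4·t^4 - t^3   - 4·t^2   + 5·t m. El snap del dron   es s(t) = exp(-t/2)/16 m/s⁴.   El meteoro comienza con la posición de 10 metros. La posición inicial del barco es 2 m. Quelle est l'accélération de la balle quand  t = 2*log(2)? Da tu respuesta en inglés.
From the given acceleration equation a(t) = 2·exp(-t/2), we substitute t = 2*log(2) to get a = 1.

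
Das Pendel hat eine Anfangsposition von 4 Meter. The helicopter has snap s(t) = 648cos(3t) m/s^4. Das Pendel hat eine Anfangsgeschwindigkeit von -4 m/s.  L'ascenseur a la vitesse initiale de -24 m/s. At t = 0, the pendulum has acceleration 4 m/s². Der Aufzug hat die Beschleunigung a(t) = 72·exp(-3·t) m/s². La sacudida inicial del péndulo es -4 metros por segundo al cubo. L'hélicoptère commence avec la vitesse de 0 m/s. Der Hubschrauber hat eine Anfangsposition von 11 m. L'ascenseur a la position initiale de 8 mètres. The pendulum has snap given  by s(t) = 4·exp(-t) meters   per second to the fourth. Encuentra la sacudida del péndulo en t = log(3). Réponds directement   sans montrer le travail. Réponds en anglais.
The answer is -4/3.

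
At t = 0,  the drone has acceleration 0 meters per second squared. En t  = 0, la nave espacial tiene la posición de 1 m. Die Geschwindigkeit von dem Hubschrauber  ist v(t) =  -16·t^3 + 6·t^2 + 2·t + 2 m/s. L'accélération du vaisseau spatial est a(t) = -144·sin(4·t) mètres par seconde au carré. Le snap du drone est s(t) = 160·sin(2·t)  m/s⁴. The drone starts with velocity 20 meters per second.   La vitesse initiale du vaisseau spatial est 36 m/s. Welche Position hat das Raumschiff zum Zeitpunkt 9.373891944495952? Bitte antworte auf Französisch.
Nous devons trouver l'intégrale de notre équation de l'accélération a(t) = -144·sin(4·t) 2 fois. L'intégrale de l'accélération est la vitesse. En utilisant v(0) = 36, nous obtenons v(t) = 36·cos(4·t). En intégrant la vitesse et en utilisant la condition initiale x(0) = 1, nous obtenons x(t) = 9·sin(4·t) + 1. Nous avons la position x(t) = 9·sin(4·t) + 1. En substituant t = 9.373891944495952: x(9.373891944495952) = -0.819273460312556.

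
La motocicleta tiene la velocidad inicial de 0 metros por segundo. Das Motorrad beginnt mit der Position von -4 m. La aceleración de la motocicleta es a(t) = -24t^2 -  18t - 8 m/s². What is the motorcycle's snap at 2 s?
We must differentiate our acceleration equation a(t) = -24·t^2 - 18·t - 8 2 times. Differentiating acceleration, we get jerk: j(t) = -48·t - 18. Differentiating jerk, we get snap: s(t) = -48. Using s(t) = -48 and substituting t = 2, we find s = -48.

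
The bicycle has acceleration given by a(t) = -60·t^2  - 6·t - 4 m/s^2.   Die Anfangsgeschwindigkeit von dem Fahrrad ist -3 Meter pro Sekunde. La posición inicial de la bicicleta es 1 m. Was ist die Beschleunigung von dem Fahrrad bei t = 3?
Wir haben die Beschleunigung a(t) = -60·t^2 - 6·t - 4. Durch Einsetzen von t = 3: a(3) = -562.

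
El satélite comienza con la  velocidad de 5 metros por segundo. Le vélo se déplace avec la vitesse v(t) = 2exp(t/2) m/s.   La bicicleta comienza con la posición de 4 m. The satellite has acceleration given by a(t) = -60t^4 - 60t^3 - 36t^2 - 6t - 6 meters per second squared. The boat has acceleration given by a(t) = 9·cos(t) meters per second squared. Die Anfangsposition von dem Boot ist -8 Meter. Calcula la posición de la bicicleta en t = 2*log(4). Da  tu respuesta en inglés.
To find the answer, we compute 1 antiderivative of v(t) = 2·exp(t/2). Integrating velocity and using the initial condition x(0) = 4, we get x(t) = 4·exp(t/2). Using x(t) = 4·exp(t/2) and substituting t = 2*log(4), we find x = 16.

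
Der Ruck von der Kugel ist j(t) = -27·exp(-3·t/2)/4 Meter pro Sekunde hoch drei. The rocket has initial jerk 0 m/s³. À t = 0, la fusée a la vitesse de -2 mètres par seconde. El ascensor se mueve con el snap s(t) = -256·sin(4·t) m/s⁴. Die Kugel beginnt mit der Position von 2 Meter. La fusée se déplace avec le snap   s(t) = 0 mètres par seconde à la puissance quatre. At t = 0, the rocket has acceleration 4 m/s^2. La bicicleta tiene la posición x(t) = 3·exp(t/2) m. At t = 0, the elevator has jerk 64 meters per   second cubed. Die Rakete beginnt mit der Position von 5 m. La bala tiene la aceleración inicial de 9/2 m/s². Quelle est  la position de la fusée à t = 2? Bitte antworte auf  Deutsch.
Wir müssen unsere Gleichung für den Snap s(t) = 0 4-mal integrieren. Die Stammfunktion von dem Snap, mit j(0) = 0, ergibt den Ruck: j(t) = 0. Mit ∫j(t)dt und Anwendung von a(0) = 4, finden wir a(t) = 4. Das Integral von der Beschleunigung, mit v(0) = -2, ergibt die Geschwindigkeit: v(t) = 4·t - 2. Das Integral von der Geschwindigkeit, mit x(0) = 5, ergibt die Position: x(t) = 2·t^2 - 2·t + 5. Mit x(t) = 2·t^2 - 2·t + 5 und Einsetzen von t = 2, finden wir x = 9.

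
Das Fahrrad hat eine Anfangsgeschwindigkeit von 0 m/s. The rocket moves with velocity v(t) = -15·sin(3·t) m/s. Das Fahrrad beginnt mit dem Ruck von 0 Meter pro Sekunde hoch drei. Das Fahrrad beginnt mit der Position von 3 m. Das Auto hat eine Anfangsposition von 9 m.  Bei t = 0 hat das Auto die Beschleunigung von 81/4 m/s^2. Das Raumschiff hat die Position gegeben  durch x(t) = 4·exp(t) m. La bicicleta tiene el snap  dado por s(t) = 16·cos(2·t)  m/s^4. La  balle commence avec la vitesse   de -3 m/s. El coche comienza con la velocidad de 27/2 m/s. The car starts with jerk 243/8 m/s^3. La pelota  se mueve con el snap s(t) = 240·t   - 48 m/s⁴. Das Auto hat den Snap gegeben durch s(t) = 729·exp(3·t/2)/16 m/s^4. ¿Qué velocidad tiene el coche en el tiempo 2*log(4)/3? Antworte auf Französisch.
En partant du snap s(t) = 729·exp(3·t/2)/16, nous prenons 3 intégrales. La primitive du snap est le jerk. En utilisant j(0) = 243/8, nous obtenons j(t) = 243·exp(3·t/2)/8. En intégrant le jerk et en utilisant la condition initiale a(0) = 81/4, nous obtenons a(t) = 81·exp(3·t/2)/4. La primitive de l'accélération, avec v(0) = 27/2, donne la vitesse: v(t) = 27·exp(3·t/2)/2. De l'équation de la vitesse v(t) = 27·exp(3·t/2)/2, nous substituons t = 2*log(4)/3 pour obtenir v = 54.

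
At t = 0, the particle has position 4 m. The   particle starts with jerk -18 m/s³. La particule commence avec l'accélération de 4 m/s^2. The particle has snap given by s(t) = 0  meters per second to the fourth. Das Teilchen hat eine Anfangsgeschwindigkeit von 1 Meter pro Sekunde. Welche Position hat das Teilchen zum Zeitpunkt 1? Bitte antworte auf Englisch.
To find the answer, we compute 4 antiderivatives of s(t) = 0. The integral of snap is jerk. Using j(0) = -18, we get j(t) = -18. Finding the integral of j(t) and using a(0) = 4: a(t) = 4 - 18·t. Integrating acceleration and using the initial condition v(0) = 1, we get v(t) = -9·t^2 + 4·t + 1. The antiderivative of velocity is position. Using x(0) = 4, we get x(t) = -3·t^3 + 2·t^2 + t + 4. Using x(t) = -3·t^3 + 2·t^2 + t + 4 and substituting t = 1, we find x = 4.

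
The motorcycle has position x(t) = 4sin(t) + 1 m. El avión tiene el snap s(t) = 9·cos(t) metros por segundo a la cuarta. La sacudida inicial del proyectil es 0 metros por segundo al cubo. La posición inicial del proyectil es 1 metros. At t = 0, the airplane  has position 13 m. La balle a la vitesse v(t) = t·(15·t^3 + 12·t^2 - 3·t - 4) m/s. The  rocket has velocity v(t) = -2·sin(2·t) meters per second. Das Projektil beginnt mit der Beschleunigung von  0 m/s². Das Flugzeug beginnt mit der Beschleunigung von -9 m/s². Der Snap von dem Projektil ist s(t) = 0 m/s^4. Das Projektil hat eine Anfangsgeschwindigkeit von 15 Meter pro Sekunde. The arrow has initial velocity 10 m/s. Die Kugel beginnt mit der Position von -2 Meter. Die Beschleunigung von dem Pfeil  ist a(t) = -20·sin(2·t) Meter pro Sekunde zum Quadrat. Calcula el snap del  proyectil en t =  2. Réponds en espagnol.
De la ecuación del snap s(t) = 0, sustituimos t = 2 para obtener s = 0.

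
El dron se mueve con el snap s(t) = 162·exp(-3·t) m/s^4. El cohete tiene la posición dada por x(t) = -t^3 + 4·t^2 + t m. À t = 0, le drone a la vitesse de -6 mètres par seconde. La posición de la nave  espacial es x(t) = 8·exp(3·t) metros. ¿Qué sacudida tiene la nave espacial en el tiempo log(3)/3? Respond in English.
To solve this, we need to take 3 derivatives of our position equation x(t) = 8·exp(3·t). Differentiating position, we get velocity: v(t) = 24·exp(3·t). Taking d/dt of v(t), we find a(t) = 72·exp(3·t). The derivative of acceleration gives jerk: j(t) = 216·exp(3·t). From the given jerk equation j(t) = 216·exp(3·t), we substitute t = log(3)/3 to get j = 648.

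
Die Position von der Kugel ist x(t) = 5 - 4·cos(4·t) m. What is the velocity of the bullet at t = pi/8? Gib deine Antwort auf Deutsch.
Um dies zu lösen, müssen wir 1 Ableitung unserer Gleichung für die Position x(t) = 5 - 4·cos(4·t) nehmen. Die Ableitung von der Position ergibt die Geschwindigkeit: v(t) = 16·sin(4·t). Wir haben die Geschwindigkeit v(t) = 16·sin(4·t). Durch Einsetzen von t = pi/8: v(pi/8) = 16.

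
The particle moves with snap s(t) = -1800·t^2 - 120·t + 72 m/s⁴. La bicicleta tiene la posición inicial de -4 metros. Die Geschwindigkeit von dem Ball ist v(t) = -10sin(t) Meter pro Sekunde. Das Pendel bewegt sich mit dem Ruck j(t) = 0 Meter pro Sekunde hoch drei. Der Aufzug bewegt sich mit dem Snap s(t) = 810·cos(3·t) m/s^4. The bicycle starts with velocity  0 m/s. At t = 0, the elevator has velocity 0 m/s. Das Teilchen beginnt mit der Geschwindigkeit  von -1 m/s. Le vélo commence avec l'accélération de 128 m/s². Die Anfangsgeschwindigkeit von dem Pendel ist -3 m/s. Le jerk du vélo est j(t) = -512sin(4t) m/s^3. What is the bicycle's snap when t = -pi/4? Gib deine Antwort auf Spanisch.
Para resolver esto, necesitamos tomar 1 derivada de nuestra ecuación de la sacudida j(t) = -512·sin(4·t). La derivada de la sacudida da el snap: s(t) = -2048·cos(4·t). Tenemos el snap s(t) = -2048·cos(4·t). Sustituyendo t = -pi/4: s(-pi/4) = 2048.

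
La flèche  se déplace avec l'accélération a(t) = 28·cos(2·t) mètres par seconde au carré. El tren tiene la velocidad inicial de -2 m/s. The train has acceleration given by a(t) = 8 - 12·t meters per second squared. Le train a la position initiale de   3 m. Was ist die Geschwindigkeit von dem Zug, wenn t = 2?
Um dies zu lösen, müssen wir 1 Integral unserer Gleichung für die Beschleunigung a(t) = 8 - 12·t finden. Die Stammfunktion von der Beschleunigung, mit v(0) = -2, ergibt die Geschwindigkeit: v(t) = -6·t^2 + 8·t - 2. Mit v(t) = -6·t^2 + 8·t - 2 und Einsetzen von t = 2, finden wir v = -10.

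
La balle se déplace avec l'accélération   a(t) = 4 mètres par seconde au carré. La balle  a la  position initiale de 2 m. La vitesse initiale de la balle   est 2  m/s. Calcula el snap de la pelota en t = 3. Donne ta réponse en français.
Nous devons dériver notre équation de l'accélération a(t) = 4 2 fois. En prenant d/dt de a(t), nous trouvons j(t) = 0. La dérivée du jerk donne le snap: s(t) = 0. En utilisant s(t) = 0 et en substituant t = 3, nous trouvons s = 0.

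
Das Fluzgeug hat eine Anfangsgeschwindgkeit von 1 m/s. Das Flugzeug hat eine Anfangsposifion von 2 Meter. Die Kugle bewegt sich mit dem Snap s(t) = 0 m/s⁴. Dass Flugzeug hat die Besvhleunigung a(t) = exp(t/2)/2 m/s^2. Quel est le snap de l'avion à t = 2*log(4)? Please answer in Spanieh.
Partiendo de la aceleración a(t) = exp(t/2)/2, tomamos 2 derivadas. Tomando d/dt de a(t), encontramos j(t) = exp(t/2)/4. Derivando la sacudida, obtenemos el snap: s(t) = exp(t/2)/8. De la ecuación del snap s(t) = exp(t/2)/8, sustituimos t = 2*log(4) para obtener s = 1/2.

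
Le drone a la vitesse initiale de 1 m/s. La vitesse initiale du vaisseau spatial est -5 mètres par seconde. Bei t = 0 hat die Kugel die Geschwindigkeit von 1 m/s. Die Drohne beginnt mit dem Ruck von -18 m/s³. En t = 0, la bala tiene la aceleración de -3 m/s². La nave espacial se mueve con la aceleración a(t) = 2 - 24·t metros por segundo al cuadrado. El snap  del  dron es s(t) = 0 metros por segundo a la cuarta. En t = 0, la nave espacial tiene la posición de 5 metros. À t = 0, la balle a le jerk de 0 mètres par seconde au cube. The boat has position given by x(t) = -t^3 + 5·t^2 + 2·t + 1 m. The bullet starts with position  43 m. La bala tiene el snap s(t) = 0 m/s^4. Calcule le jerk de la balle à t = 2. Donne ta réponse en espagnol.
Para resolver esto, necesitamos tomar 1 antiderivada de nuestra ecuación del snap s(t) = 0. La integral del snap es la sacudida. Usando j(0) = 0, obtenemos j(t) = 0. Usando j(t) = 0 y sustituyendo t = 2, encontramos j = 0.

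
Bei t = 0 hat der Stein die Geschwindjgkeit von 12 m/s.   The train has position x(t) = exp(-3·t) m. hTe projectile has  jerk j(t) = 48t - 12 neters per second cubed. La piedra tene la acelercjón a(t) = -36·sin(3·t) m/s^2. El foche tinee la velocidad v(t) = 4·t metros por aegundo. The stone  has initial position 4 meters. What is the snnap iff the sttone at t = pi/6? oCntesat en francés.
Nous devons dériver notre équation de l'accélération a(t) = -36·sin(3·t) 2 fois. La dérivée de l'accélération donne le jerk: j(t) = -108·cos(3·t). La dérivée du jerk donne le snap: s(t) = 324·sin(3·t). De l'équation du snap s(t) = 324·sin(3·t), nous substituons t = pi/6 pour obtenir s = 324.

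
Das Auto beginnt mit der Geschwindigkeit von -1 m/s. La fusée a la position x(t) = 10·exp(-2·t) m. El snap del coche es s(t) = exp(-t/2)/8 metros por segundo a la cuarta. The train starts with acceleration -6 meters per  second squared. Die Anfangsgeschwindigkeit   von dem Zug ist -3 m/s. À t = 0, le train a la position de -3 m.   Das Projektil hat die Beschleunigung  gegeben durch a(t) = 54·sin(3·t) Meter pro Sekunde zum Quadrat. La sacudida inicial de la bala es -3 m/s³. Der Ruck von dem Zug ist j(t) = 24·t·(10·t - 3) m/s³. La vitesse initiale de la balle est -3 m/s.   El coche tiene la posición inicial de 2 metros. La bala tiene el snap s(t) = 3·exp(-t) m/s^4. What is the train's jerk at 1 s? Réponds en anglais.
Using j(t) = 24·t·(10·t - 3) and substituting t = 1, we find j = 168.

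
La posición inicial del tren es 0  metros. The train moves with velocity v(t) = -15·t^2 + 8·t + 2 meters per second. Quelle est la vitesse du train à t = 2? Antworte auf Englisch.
We have velocity v(t) = -15·t^2 + 8·t + 2. Substituting t = 2: v(2) = -42.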